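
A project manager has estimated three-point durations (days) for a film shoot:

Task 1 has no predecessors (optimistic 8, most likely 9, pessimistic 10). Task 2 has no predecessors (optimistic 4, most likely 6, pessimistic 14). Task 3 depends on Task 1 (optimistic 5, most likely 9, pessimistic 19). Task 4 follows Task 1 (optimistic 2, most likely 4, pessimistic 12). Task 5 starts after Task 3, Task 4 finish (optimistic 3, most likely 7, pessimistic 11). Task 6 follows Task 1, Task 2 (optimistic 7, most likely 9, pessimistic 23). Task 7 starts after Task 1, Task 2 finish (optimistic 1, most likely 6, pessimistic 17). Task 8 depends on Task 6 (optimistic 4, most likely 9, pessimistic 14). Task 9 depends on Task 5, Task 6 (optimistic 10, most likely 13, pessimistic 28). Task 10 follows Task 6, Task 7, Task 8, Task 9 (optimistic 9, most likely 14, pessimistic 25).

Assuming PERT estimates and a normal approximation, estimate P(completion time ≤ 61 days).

0.849

te_Task 1 = (8 + 4·9 + 10)/6 = 54/6 = 9; σ²_Task 1 = ((10−8)/6)² = 0.111
te_Task 2 = (4 + 4·6 + 14)/6 = 42/6 = 7; σ²_Task 2 = ((14−4)/6)² = 2.778
te_Task 3 = (5 + 4·9 + 19)/6 = 60/6 = 10; σ²_Task 3 = ((19−5)/6)² = 5.444
te_Task 4 = (2 + 4·4 + 12)/6 = 30/6 = 5; σ²_Task 4 = ((12−2)/6)² = 2.778
te_Task 5 = (3 + 4·7 + 11)/6 = 42/6 = 7; σ²_Task 5 = ((11−3)/6)² = 1.778
te_Task 6 = (7 + 4·9 + 23)/6 = 66/6 = 11; σ²_Task 6 = ((23−7)/6)² = 7.111
te_Task 7 = (1 + 4·6 + 17)/6 = 42/6 = 7; σ²_Task 7 = ((17−1)/6)² = 7.111
te_Task 8 = (4 + 4·9 + 14)/6 = 54/6 = 9; σ²_Task 8 = ((14−4)/6)² = 2.778
te_Task 9 = (10 + 4·13 + 28)/6 = 90/6 = 15; σ²_Task 9 = ((28−10)/6)² = 9.000
te_Task 10 = (9 + 4·14 + 25)/6 = 90/6 = 15; σ²_Task 10 = ((25−9)/6)² = 7.111

Forward pass:
ES_Task 1 = 0; EF_Task 1 = 9
ES_Task 2 = 0; EF_Task 2 = 7
ES_Task 3 = 9; EF_Task 3 = 9+10 = 19
ES_Task 4 = 9; EF_Task 4 = 9+5 = 14
ES_Task 5 = max(EF_Task 3=19, EF_Task 4=14) = 19; EF_Task 5 = 19+7 = 26
ES_Task 6 = max(EF_Task 1=9, EF_Task 2=7) = 9; EF_Task 6 = 9+11 = 20
ES_Task 7 = max(EF_Task 1=9, EF_Task 2=7) = 9; EF_Task 7 = 9+7 = 16
ES_Task 8 = 20; EF_Task 8 = 20+9 = 29
ES_Task 9 = max(EF_Task 5=26, EF_Task 6=20) = 26; EF_Task 9 = 26+15 = 41
ES_Task 10 = max(EF_Task 6=20, EF_Task 7=16, EF_Task 8=29, EF_Task 9=41) = 41; EF_Task 10 = 41+15 = 56
Expected project duration μ = 56 days. Critical path: Task 1 → Task 3 → Task 5 → Task 9 → Task 10.

Variance along critical path = 0.111 + 5.444 + 1.778 + 9.000 + 7.111 = 23.444; σ = √23.444 = 4.842 days.
Z = (61 − 56) / 4.842 = 1.033
P(T ≤ 61) = Φ(1.033) ≈ 0.849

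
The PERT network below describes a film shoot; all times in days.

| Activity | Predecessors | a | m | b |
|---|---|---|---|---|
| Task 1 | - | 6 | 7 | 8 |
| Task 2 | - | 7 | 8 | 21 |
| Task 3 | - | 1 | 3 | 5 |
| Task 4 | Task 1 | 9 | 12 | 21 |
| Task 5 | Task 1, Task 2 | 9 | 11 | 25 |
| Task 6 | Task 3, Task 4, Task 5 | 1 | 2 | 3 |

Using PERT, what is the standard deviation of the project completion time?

te_Task 1 = (6 + 4·7 + 8)/6 = 42/6 = 7; σ²_Task 1 = ((8−6)/6)² = 0.111
te_Task 2 = (7 + 4·8 + 21)/6 = 60/6 = 10; σ²_Task 2 = ((21−7)/6)² = 5.444
te_Task 3 = (1 + 4·3 + 5)/6 = 18/6 = 3; σ²_Task 3 = ((5−1)/6)² = 0.444
te_Task 4 = (9 + 4·12 + 21)/6 = 78/6 = 13; σ²_Task 4 = ((21−9)/6)² = 4.000
te_Task 5 = (9 + 4·11 + 25)/6 = 78/6 = 13; σ²_Task 5 = ((25−9)/6)² = 7.111
te_Task 6 = (1 + 4·2 + 3)/6 = 12/6 = 2; σ²_Task 6 = ((3−1)/6)² = 0.111

Forward pass:
ES_Task 1 = 0; EF_Task 1 = 7
ES_Task 2 = 0; EF_Task 2 = 10
ES_Task 3 = 0; EF_Task 3 = 3
ES_Task 4 = 7; EF_Task 4 = 7+13 = 20
ES_Task 5 = max(EF_Task 1=7, EF_Task 2=10) = 10; EF_Task 5 = 10+13 = 23
ES_Task 6 = max(EF_Task 3=3, EF_Task 4=20, EF_Task 5=23) = 23; EF_Task 6 = 23+2 = 25
Expected project duration μ = 25 days. Critical path: Task 2 → Task 5 → Task 6.

Variance along critical path = 5.444 + 7.111 + 0.111 = 12.667
σ = √12.667 = 3.559 days

3.56 days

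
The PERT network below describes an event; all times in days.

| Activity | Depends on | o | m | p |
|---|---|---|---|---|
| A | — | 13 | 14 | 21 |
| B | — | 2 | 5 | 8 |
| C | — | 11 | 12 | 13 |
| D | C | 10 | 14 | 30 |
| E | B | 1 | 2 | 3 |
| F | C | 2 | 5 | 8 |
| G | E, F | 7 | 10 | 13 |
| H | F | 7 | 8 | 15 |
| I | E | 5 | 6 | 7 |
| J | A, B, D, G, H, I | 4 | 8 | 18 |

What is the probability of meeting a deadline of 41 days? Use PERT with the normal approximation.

0.836

te_A = (13 + 4·14 + 21)/6 = 90/6 = 15; σ²_A = ((21−13)/6)² = 1.778
te_B = (2 + 4·5 + 8)/6 = 30/6 = 5; σ²_B = ((8−2)/6)² = 1.000
te_C = (11 + 4·12 + 13)/6 = 72/6 = 12; σ²_C = ((13−11)/6)² = 0.111
te_D = (10 + 4·14 + 30)/6 = 96/6 = 16; σ²_D = ((30−10)/6)² = 11.111
te_E = (1 + 4·2 + 3)/6 = 12/6 = 2; σ²_E = ((3−1)/6)² = 0.111
te_F = (2 + 4·5 + 8)/6 = 30/6 = 5; σ²_F = ((8−2)/6)² = 1.000
te_G = (7 + 4·10 + 13)/6 = 60/6 = 10; σ²_G = ((13−7)/6)² = 1.000
te_H = (7 + 4·8 + 15)/6 = 54/6 = 9; σ²_H = ((15−7)/6)² = 1.778
te_I = (5 + 4·6 + 7)/6 = 36/6 = 6; σ²_I = ((7−5)/6)² = 0.111
te_J = (4 + 4·8 + 18)/6 = 54/6 = 9; σ²_J = ((18−4)/6)² = 5.444

Forward pass:
ES_A = 0; EF_A = 15
ES_B = 0; EF_B = 5
ES_C = 0; EF_C = 12
ES_D = 12; EF_D = 12+16 = 28
ES_E = 5; EF_E = 5+2 = 7
ES_F = 12; EF_F = 12+5 = 17
ES_G = max(EF_E=7, EF_F=17) = 17; EF_G = 17+10 = 27
ES_H = 17; EF_H = 17+9 = 26
ES_I = 7; EF_I = 7+6 = 13
ES_J = max(EF_A=15, EF_B=5, EF_D=28, EF_G=27, EF_H=26, EF_I=13) = 28; EF_J = 28+9 = 37
Expected project duration μ = 37 days. Critical path: C → D → J.

Variance along critical path = 0.111 + 11.111 + 5.444 = 16.667; σ = √16.667 = 4.082 days.
Z = (41 − 37) / 4.082 = 0.980
P(T ≤ 41) = Φ(0.980) ≈ 0.836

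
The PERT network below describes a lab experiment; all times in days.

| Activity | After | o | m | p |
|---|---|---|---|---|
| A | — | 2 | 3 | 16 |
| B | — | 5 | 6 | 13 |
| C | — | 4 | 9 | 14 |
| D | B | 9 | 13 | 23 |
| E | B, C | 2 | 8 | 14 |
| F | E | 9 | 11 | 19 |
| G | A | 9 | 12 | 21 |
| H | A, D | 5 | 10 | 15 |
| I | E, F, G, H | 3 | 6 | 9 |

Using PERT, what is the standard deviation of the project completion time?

3.32 days

te_A = (2 + 4·3 + 16)/6 = 30/6 = 5; σ²_A = ((16−2)/6)² = 5.444
te_B = (5 + 4·6 + 13)/6 = 42/6 = 7; σ²_B = ((13−5)/6)² = 1.778
te_C = (4 + 4·9 + 14)/6 = 54/6 = 9; σ²_C = ((14−4)/6)² = 2.778
te_D = (9 + 4·13 + 23)/6 = 84/6 = 14; σ²_D = ((23−9)/6)² = 5.444
te_E = (2 + 4·8 + 14)/6 = 48/6 = 8; σ²_E = ((14−2)/6)² = 4.000
te_F = (9 + 4·11 + 19)/6 = 72/6 = 12; σ²_F = ((19−9)/6)² = 2.778
te_G = (9 + 4·12 + 21)/6 = 78/6 = 13; σ²_G = ((21−9)/6)² = 4.000
te_H = (5 + 4·10 + 15)/6 = 60/6 = 10; σ²_H = ((15−5)/6)² = 2.778
te_I = (3 + 4·6 + 9)/6 = 36/6 = 6; σ²_I = ((9−3)/6)² = 1.000

Forward pass:
ES_A = 0; EF_A = 5
ES_B = 0; EF_B = 7
ES_C = 0; EF_C = 9
ES_D = 7; EF_D = 7+14 = 21
ES_E = max(EF_B=7, EF_C=9) = 9; EF_E = 9+8 = 17
ES_F = 17; EF_F = 17+12 = 29
ES_G = 5; EF_G = 5+13 = 18
ES_H = max(EF_A=5, EF_D=21) = 21; EF_H = 21+10 = 31
ES_I = max(EF_E=17, EF_F=29, EF_G=18, EF_H=31) = 31; EF_I = 31+6 = 37
Expected project duration μ = 37 days. Critical path: B → D → H → I.

Variance along critical path = 1.778 + 5.444 + 2.778 + 1.000 = 11.000
σ = √11.000 = 3.317 days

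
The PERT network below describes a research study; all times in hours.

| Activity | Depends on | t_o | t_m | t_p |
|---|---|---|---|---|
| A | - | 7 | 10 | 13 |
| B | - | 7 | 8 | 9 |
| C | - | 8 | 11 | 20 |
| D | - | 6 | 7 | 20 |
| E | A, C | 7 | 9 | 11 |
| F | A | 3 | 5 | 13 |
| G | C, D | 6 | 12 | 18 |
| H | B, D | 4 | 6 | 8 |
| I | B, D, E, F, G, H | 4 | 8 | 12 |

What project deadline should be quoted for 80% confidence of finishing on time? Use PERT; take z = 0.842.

34.6 hours

te_A = (7 + 4·10 + 13)/6 = 60/6 = 10; σ²_A = ((13−7)/6)² = 1.000
te_B = (7 + 4·8 + 9)/6 = 48/6 = 8; σ²_B = ((9−7)/6)² = 0.111
te_C = (8 + 4·11 + 20)/6 = 72/6 = 12; σ²_C = ((20−8)/6)² = 4.000
te_D = (6 + 4·7 + 20)/6 = 54/6 = 9; σ²_D = ((20−6)/6)² = 5.444
te_E = (7 + 4·9 + 11)/6 = 54/6 = 9; σ²_E = ((11−7)/6)² = 0.444
te_F = (3 + 4·5 + 13)/6 = 36/6 = 6; σ²_F = ((13−3)/6)² = 2.778
te_G = (6 + 4·12 + 18)/6 = 72/6 = 12; σ²_G = ((18−6)/6)² = 4.000
te_H = (4 + 4·6 + 8)/6 = 36/6 = 6; σ²_H = ((8−4)/6)² = 0.444
te_I = (4 + 4·8 + 12)/6 = 48/6 = 8; σ²_I = ((12−4)/6)² = 1.778

Forward pass:
ES_A = 0; EF_A = 10
ES_B = 0; EF_B = 8
ES_C = 0; EF_C = 12
ES_D = 0; EF_D = 9
ES_E = max(EF_A=10, EF_C=12) = 12; EF_E = 12+9 = 21
ES_F = 10; EF_F = 10+6 = 16
ES_G = max(EF_C=12, EF_D=9) = 12; EF_G = 12+12 = 24
ES_H = max(EF_B=8, EF_D=9) = 9; EF_H = 9+6 = 15
ES_I = max(EF_B=8, EF_D=9, EF_E=21, EF_F=16, EF_G=24, EF_H=15) = 24; EF_I = 24+8 = 32
Expected project duration μ = 32 hours. Critical path: C → G → I.

Variance along critical path = 4.000 + 4.000 + 1.778 = 9.778; σ = 3.127 hours.
D = μ + z·σ = 32 + 0.842·3.127 = 34.6 hours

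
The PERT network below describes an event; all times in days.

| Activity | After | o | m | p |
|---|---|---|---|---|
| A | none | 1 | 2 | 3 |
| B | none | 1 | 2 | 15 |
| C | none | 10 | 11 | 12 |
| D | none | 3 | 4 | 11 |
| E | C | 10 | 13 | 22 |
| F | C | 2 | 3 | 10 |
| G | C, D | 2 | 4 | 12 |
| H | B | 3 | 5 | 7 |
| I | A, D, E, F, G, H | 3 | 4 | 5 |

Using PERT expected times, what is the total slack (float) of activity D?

15 days

te_A = (1 + 4·2 + 3)/6 = 12/6 = 2
te_B = (1 + 4·2 + 15)/6 = 24/6 = 4
te_C = (10 + 4·11 + 12)/6 = 66/6 = 11
te_D = (3 + 4·4 + 11)/6 = 30/6 = 5
te_E = (10 + 4·13 + 22)/6 = 84/6 = 14
te_F = (2 + 4·3 + 10)/6 = 24/6 = 4
te_G = (2 + 4·4 + 12)/6 = 30/6 = 5
te_H = (3 + 4·5 + 7)/6 = 30/6 = 5
te_I = (3 + 4·4 + 5)/6 = 24/6 = 4

Forward pass:
ES_A = 0; EF_A = 2
ES_B = 0; EF_B = 4
ES_C = 0; EF_C = 11
ES_D = 0; EF_D = 5
ES_E = 11; EF_E = 11+14 = 25
ES_F = 11; EF_F = 11+4 = 15
ES_G = max(EF_C=11, EF_D=5) = 11; EF_G = 11+5 = 16
ES_H = 4; EF_H = 4+5 = 9
ES_I = max(EF_A=2, EF_D=5, EF_E=25, EF_F=15, EF_G=16, EF_H=9) = 25; EF_I = 25+4 = 29
Expected project duration μ = 29 days. Critical path: C → E → I.

Backward pass:
LF_I = 29; LS_I = 29−4 = 25
LF_H = LS_I = 25; LS_H = 25−5 = 20
LF_G = LS_I = 25; LS_G = 25−5 = 20
LF_F = LS_I = 25; LS_F = 25−4 = 21
LF_E = LS_I = 25; LS_E = 25−14 = 11
LF_D = min(LS_G=20, LS_I=25) = 20; LS_D = 20−5 = 15
LF_C = min(LS_E=11, LS_F=21, LS_G=20) = 11; LS_C = 11−11 = 0
LF_B = LS_H = 20; LS_B = 20−4 = 16
LF_A = LS_I = 25; LS_A = 25−2 = 23
Slack_D = LS_D − ES_D = 15 − 0 = 15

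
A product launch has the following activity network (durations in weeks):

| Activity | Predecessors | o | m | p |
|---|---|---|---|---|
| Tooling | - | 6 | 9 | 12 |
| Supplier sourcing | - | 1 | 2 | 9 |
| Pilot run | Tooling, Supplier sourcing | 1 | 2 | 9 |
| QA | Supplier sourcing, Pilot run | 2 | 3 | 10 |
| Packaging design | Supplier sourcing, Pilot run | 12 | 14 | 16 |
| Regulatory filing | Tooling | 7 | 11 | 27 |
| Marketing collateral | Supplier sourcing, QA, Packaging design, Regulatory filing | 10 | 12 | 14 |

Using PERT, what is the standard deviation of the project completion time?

te_Tooling = (6 + 4·9 + 12)/6 = 54/6 = 9; σ²_Tooling = ((12−6)/6)² = 1.000
te_Supplier sourcing = (1 + 4·2 + 9)/6 = 18/6 = 3; σ²_Supplier sourcing = ((9−1)/6)² = 1.778
te_Pilot run = (1 + 4·2 + 9)/6 = 18/6 = 3; σ²_Pilot run = ((9−1)/6)² = 1.778
te_QA = (2 + 4·3 + 10)/6 = 24/6 = 4; σ²_QA = ((10−2)/6)² = 1.778
te_Packaging design = (12 + 4·14 + 16)/6 = 84/6 = 14; σ²_Packaging design = ((16−12)/6)² = 0.444
te_Regulatory filing = (7 + 4·11 + 27)/6 = 78/6 = 13; σ²_Regulatory filing = ((27−7)/6)² = 11.111
te_Marketing collateral = (10 + 4·12 + 14)/6 = 72/6 = 12; σ²_Marketing collateral = ((14−10)/6)² = 0.444

Forward pass:
ES_Tooling = 0; EF_Tooling = 9
ES_Supplier sourcing = 0; EF_Supplier sourcing = 3
ES_Pilot run = max(EF_Tooling=9, EF_Supplier sourcing=3) = 9; EF_Pilot run = 9+3 = 12
ES_QA = max(EF_Supplier sourcing=3, EF_Pilot run=12) = 12; EF_QA = 12+4 = 16
ES_Packaging design = max(EF_Supplier sourcing=3, EF_Pilot run=12) = 12; EF_Packaging design = 12+14 = 26
ES_Regulatory filing = 9; EF_Regulatory filing = 9+13 = 22
ES_Marketing collateral = max(EF_Supplier sourcing=3, EF_QA=16, EF_Packaging design=26, EF_Regulatory filing=22) = 26; EF_Marketing collateral = 26+12 = 38
Expected project duration μ = 38 weeks. Critical path: Tooling → Pilot run → Packaging design → Marketing collateral.

Variance along critical path = 1.000 + 1.778 + 0.444 + 0.444 = 3.667
σ = √3.667 = 1.915 weeks

1.91 weeks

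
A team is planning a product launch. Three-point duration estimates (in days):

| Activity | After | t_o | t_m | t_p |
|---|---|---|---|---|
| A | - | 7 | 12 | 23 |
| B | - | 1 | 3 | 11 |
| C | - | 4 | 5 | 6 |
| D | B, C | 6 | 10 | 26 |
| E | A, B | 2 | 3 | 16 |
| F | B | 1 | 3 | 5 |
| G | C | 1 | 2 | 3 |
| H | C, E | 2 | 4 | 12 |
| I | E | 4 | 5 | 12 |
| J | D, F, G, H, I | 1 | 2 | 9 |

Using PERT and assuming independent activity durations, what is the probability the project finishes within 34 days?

0.959

te_A = (7 + 4·12 + 23)/6 = 78/6 = 13; σ²_A = ((23−7)/6)² = 7.111
te_B = (1 + 4·3 + 11)/6 = 24/6 = 4; σ²_B = ((11−1)/6)² = 2.778
te_C = (4 + 4·5 + 6)/6 = 30/6 = 5; σ²_C = ((6−4)/6)² = 0.111
te_D = (6 + 4·10 + 26)/6 = 72/6 = 12; σ²_D = ((26−6)/6)² = 11.111
te_E = (2 + 4·3 + 16)/6 = 30/6 = 5; σ²_E = ((16−2)/6)² = 5.444
te_F = (1 + 4·3 + 5)/6 = 18/6 = 3; σ²_F = ((5−1)/6)² = 0.444
te_G = (1 + 4·2 + 3)/6 = 12/6 = 2; σ²_G = ((3−1)/6)² = 0.111
te_H = (2 + 4·4 + 12)/6 = 30/6 = 5; σ²_H = ((12−2)/6)² = 2.778
te_I = (4 + 4·5 + 12)/6 = 36/6 = 6; σ²_I = ((12−4)/6)² = 1.778
te_J = (1 + 4·2 + 9)/6 = 18/6 = 3; σ²_J = ((9−1)/6)² = 1.778

Forward pass:
ES_A = 0; EF_A = 13
ES_B = 0; EF_B = 4
ES_C = 0; EF_C = 5
ES_D = max(EF_B=4, EF_C=5) = 5; EF_D = 5+12 = 17
ES_E = max(EF_A=13, EF_B=4) = 13; EF_E = 13+5 = 18
ES_F = 4; EF_F = 4+3 = 7
ES_G = 5; EF_G = 5+2 = 7
ES_H = max(EF_C=5, EF_E=18) = 18; EF_H = 18+5 = 23
ES_I = 18; EF_I = 18+6 = 24
ES_J = max(EF_D=17, EF_F=7, EF_G=7, EF_H=23, EF_I=24) = 24; EF_J = 24+3 = 27
Expected project duration μ = 27 days. Critical path: A → E → I → J.

Variance along critical path = 7.111 + 5.444 + 1.778 + 1.778 = 16.111; σ = √16.111 = 4.014 days.
Z = (34 − 27) / 4.014 = 1.744
P(T ≤ 34) = Φ(1.744) ≈ 0.959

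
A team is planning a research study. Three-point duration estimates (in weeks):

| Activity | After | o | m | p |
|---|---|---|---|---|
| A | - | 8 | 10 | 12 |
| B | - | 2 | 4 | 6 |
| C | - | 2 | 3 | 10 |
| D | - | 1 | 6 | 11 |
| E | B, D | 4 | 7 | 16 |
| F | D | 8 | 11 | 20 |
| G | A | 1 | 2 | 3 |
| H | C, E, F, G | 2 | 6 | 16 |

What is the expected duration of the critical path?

25 weeks

te_A = (8 + 4·10 + 12)/6 = 60/6 = 10
te_B = (2 + 4·4 + 6)/6 = 24/6 = 4
te_C = (2 + 4·3 + 10)/6 = 24/6 = 4
te_D = (1 + 4·6 + 11)/6 = 36/6 = 6
te_E = (4 + 4·7 + 16)/6 = 48/6 = 8
te_F = (8 + 4·11 + 20)/6 = 72/6 = 12
te_G = (1 + 4·2 + 3)/6 = 12/6 = 2
te_H = (2 + 4·6 + 16)/6 = 42/6 = 7

Forward pass:
ES_A = 0; EF_A = 10
ES_B = 0; EF_B = 4
ES_C = 0; EF_C = 4
ES_D = 0; EF_D = 6
ES_E = max(EF_B=4, EF_D=6) = 6; EF_E = 6+8 = 14
ES_F = 6; EF_F = 6+12 = 18
ES_G = 10; EF_G = 10+2 = 12
ES_H = max(EF_C=4, EF_E=14, EF_F=18, EF_G=12) = 18; EF_H = 18+7 = 25
Expected project duration μ = 25 weeks. Critical path: D → F → H.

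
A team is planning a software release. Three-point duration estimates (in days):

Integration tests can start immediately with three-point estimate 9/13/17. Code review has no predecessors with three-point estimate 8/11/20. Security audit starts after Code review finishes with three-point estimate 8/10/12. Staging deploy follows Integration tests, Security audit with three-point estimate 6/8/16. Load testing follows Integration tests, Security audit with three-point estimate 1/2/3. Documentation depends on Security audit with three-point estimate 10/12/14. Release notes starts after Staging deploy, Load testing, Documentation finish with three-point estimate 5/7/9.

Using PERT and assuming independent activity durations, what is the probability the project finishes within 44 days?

0.903

te_Integration tests = (9 + 4·13 + 17)/6 = 78/6 = 13; σ²_Integration tests = ((17−9)/6)² = 1.778
te_Code review = (8 + 4·11 + 20)/6 = 72/6 = 12; σ²_Code review = ((20−8)/6)² = 4.000
te_Security audit = (8 + 4·10 + 12)/6 = 60/6 = 10; σ²_Security audit = ((12−8)/6)² = 0.444
te_Staging deploy = (6 + 4·8 + 16)/6 = 54/6 = 9; σ²_Staging deploy = ((16−6)/6)² = 2.778
te_Load testing = (1 + 4·2 + 3)/6 = 12/6 = 2; σ²_Load testing = ((3−1)/6)² = 0.111
te_Documentation = (10 + 4·12 + 14)/6 = 72/6 = 12; σ²_Documentation = ((14−10)/6)² = 0.444
te_Release notes = (5 + 4·7 + 9)/6 = 42/6 = 7; σ²_Release notes = ((9−5)/6)² = 0.444

Forward pass:
ES_Integration tests = 0; EF_Integration tests = 13
ES_Code review = 0; EF_Code review = 12
ES_Security audit = 12; EF_Security audit = 12+10 = 22
ES_Staging deploy = max(EF_Integration tests=13, EF_Security audit=22) = 22; EF_Staging deploy = 22+9 = 31
ES_Load testing = max(EF_Integration tests=13, EF_Security audit=22) = 22; EF_Load testing = 22+2 = 24
ES_Documentation = 22; EF_Documentation = 22+12 = 34
ES_Release notes = max(EF_Staging deploy=31, EF_Load testing=24, EF_Documentation=34) = 34; EF_Release notes = 34+7 = 41
Expected project duration μ = 41 days. Critical path: Code review → Security audit → Documentation → Release notes.

Variance along critical path = 4.000 + 0.444 + 0.444 + 0.444 = 5.333; σ = √5.333 = 2.309 days.
Z = (44 − 41) / 2.309 = 1.299
P(T ≤ 44) = Φ(1.299) ≈ 0.903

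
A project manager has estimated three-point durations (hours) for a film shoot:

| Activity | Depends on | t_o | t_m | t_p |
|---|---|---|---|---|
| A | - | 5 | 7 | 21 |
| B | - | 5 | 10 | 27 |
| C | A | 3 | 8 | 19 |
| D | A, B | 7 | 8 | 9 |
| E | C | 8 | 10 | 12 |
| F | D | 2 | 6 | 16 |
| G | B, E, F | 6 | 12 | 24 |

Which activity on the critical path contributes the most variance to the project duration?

te_A = (5 + 4·7 + 21)/6 = 54/6 = 9; σ²_A = ((21−5)/6)² = 7.111
te_B = (5 + 4·10 + 27)/6 = 72/6 = 12; σ²_B = ((27−5)/6)² = 13.444
te_C = (3 + 4·8 + 19)/6 = 54/6 = 9; σ²_C = ((19−3)/6)² = 7.111
te_D = (7 + 4·8 + 9)/6 = 48/6 = 8; σ²_D = ((9−7)/6)² = 0.111
te_E = (8 + 4·10 + 12)/6 = 60/6 = 10; σ²_E = ((12−8)/6)² = 0.444
te_F = (2 + 4·6 + 16)/6 = 42/6 = 7; σ²_F = ((16−2)/6)² = 5.444
te_G = (6 + 4·12 + 24)/6 = 78/6 = 13; σ²_G = ((24−6)/6)² = 9.000

Forward pass:
ES_A = 0; EF_A = 9
ES_B = 0; EF_B = 12
ES_C = 9; EF_C = 9+9 = 18
ES_D = max(EF_A=9, EF_B=12) = 12; EF_D = 12+8 = 20
ES_E = 18; EF_E = 18+10 = 28
ES_F = 20; EF_F = 20+7 = 27
ES_G = max(EF_B=12, EF_E=28, EF_F=27) = 28; EF_G = 28+13 = 41
Expected project duration μ = 41 hours. Critical path: A → C → E → G.

Variances on critical path: σ²_A=7.111, σ²_C=7.111, σ²_E=0.444, σ²_G=9.000.
Largest is σ²_G = 9.000.

G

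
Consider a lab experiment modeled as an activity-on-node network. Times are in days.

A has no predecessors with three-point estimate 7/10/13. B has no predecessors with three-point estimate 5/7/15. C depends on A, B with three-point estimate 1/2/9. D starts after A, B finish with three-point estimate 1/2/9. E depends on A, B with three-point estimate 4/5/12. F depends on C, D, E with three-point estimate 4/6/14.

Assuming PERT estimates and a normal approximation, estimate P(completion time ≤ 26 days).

te_A = (7 + 4·10 + 13)/6 = 60/6 = 10; σ²_A = ((13−7)/6)² = 1.000
te_B = (5 + 4·7 + 15)/6 = 48/6 = 8; σ²_B = ((15−5)/6)² = 2.778
te_C = (1 + 4·2 + 9)/6 = 18/6 = 3; σ²_C = ((9−1)/6)² = 1.778
te_D = (1 + 4·2 + 9)/6 = 18/6 = 3; σ²_D = ((9−1)/6)² = 1.778
te_E = (4 + 4·5 + 12)/6 = 36/6 = 6; σ²_E = ((12−4)/6)² = 1.778
te_F = (4 + 4·6 + 14)/6 = 42/6 = 7; σ²_F = ((14−4)/6)² = 2.778

Forward pass:
ES_A = 0; EF_A = 10
ES_B = 0; EF_B = 8
ES_C = max(EF_A=10, EF_B=8) = 10; EF_C = 10+3 = 13
ES_D = max(EF_A=10, EF_B=8) = 10; EF_D = 10+3 = 13
ES_E = max(EF_A=10, EF_B=8) = 10; EF_E = 10+6 = 16
ES_F = max(EF_C=13, EF_D=13, EF_E=16) = 16; EF_F = 16+7 = 23
Expected project duration μ = 23 days. Critical path: A → E → F.

Variance along critical path = 1.000 + 1.778 + 2.778 = 5.556; σ = √5.556 = 2.357 days.
Z = (26 − 23) / 2.357 = 1.273
P(T ≤ 26) = Φ(1.273) ≈ 0.898

0.898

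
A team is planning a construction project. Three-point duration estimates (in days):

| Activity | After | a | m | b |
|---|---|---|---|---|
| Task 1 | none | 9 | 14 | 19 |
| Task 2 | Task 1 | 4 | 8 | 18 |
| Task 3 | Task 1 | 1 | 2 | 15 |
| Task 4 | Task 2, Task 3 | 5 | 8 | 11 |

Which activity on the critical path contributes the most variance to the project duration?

Task 2

te_Task 1 = (9 + 4·14 + 19)/6 = 84/6 = 14; σ²_Task 1 = ((19−9)/6)² = 2.778
te_Task 2 = (4 + 4·8 + 18)/6 = 54/6 = 9; σ²_Task 2 = ((18−4)/6)² = 5.444
te_Task 3 = (1 + 4·2 + 15)/6 = 24/6 = 4; σ²_Task 3 = ((15−1)/6)² = 5.444
te_Task 4 = (5 + 4·8 + 11)/6 = 48/6 = 8; σ²_Task 4 = ((11−5)/6)² = 1.000

Forward pass:
ES_Task 1 = 0; EF_Task 1 = 14
ES_Task 2 = 14; EF_Task 2 = 14+9 = 23
ES_Task 3 = 14; EF_Task 3 = 14+4 = 18
ES_Task 4 = max(EF_Task 2=23, EF_Task 3=18) = 23; EF_Task 4 = 23+8 = 31
Expected project duration μ = 31 days. Critical path: Task 1 → Task 2 → Task 4.

Variances on critical path: σ²_Task 1=2.778, σ²_Task 2=5.444, σ²_Task 4=1.000.
Largest is σ²_Task 2 = 5.444.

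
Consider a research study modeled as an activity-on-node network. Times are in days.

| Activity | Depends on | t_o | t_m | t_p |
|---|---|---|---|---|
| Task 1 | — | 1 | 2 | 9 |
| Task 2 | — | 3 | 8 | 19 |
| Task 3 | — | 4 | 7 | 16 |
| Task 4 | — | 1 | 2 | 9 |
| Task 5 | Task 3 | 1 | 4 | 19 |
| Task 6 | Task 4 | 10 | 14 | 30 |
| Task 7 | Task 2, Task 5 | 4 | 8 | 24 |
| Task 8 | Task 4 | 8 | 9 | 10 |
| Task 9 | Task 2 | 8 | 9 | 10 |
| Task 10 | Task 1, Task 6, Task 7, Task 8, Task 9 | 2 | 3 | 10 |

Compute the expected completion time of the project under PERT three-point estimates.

te_Task 1 = (1 + 4·2 + 9)/6 = 18/6 = 3
te_Task 2 = (3 + 4·8 + 19)/6 = 54/6 = 9
te_Task 3 = (4 + 4·7 + 16)/6 = 48/6 = 8
te_Task 4 = (1 + 4·2 + 9)/6 = 18/6 = 3
te_Task 5 = (1 + 4·4 + 19)/6 = 36/6 = 6
te_Task 6 = (10 + 4·14 + 30)/6 = 96/6 = 16
te_Task 7 = (4 + 4·8 + 24)/6 = 60/6 = 10
te_Task 8 = (8 + 4·9 + 10)/6 = 54/6 = 9
te_Task 9 = (8 + 4·9 + 10)/6 = 54/6 = 9
te_Task 10 = (2 + 4·3 + 10)/6 = 24/6 = 4

Forward pass:
ES_Task 1 = 0; EF_Task 1 = 3
ES_Task 2 = 0; EF_Task 2 = 9
ES_Task 3 = 0; EF_Task 3 = 8
ES_Task 4 = 0; EF_Task 4 = 3
ES_Task 5 = 8; EF_Task 5 = 8+6 = 14
ES_Task 6 = 3; EF_Task 6 = 3+16 = 19
ES_Task 7 = max(EF_Task 2=9, EF_Task 5=14) = 14; EF_Task 7 = 14+10 = 24
ES_Task 8 = 3; EF_Task 8 = 3+9 = 12
ES_Task 9 = 9; EF_Task 9 = 9+9 = 18
ES_Task 10 = max(EF_Task 1=3, EF_Task 6=19, EF_Task 7=24, EF_Task 8=12, EF_Task 9=18) = 24; EF_Task 10 = 24+4 = 28
Expected project duration μ = 28 days. Critical path: Task 3 → Task 5 → Task 7 → Task 10.

28 days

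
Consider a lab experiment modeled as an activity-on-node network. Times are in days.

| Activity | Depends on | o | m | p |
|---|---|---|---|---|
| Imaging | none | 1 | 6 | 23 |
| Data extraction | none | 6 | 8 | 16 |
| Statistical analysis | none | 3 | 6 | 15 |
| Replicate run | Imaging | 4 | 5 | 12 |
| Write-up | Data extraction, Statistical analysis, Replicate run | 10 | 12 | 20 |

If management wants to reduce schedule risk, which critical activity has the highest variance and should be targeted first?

te_Imaging = (1 + 4·6 + 23)/6 = 48/6 = 8; σ²_Imaging = ((23−1)/6)² = 13.444
te_Data extraction = (6 + 4·8 + 16)/6 = 54/6 = 9; σ²_Data extraction = ((16−6)/6)² = 2.778
te_Statistical analysis = (3 + 4·6 + 15)/6 = 42/6 = 7; σ²_Statistical analysis = ((15−3)/6)² = 4.000
te_Replicate run = (4 + 4·5 + 12)/6 = 36/6 = 6; σ²_Replicate run = ((12−4)/6)² = 1.778
te_Write-up = (10 + 4·12 + 20)/6 = 78/6 = 13; σ²_Write-up = ((20−10)/6)² = 2.778

Forward pass:
ES_Imaging = 0; EF_Imaging = 8
ES_Data extraction = 0; EF_Data extraction = 9
ES_Statistical analysis = 0; EF_Statistical analysis = 7
ES_Replicate run = 8; EF_Replicate run = 8+6 = 14
ES_Write-up = max(EF_Data extraction=9, EF_Statistical analysis=7, EF_Replicate run=14) = 14; EF_Write-up = 14+13 = 27
Expected project duration μ = 27 days. Critical path: Imaging → Replicate run → Write-up.

Variances on critical path: σ²_Imaging=13.444, σ²_Replicate run=1.778, σ²_Write-up=2.778.
Largest is σ²_Imaging = 13.444.

Imaging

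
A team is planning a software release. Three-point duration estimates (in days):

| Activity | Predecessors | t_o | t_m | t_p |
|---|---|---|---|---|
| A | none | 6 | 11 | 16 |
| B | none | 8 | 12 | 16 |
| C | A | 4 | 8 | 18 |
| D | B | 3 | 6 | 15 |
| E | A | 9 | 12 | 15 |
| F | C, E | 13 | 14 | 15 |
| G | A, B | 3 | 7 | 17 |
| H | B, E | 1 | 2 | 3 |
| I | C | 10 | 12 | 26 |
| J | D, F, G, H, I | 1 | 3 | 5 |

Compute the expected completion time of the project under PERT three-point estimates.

te_A = (6 + 4·11 + 16)/6 = 66/6 = 11
te_B = (8 + 4·12 + 16)/6 = 72/6 = 12
te_C = (4 + 4·8 + 18)/6 = 54/6 = 9
te_D = (3 + 4·6 + 15)/6 = 42/6 = 7
te_E = (9 + 4·12 + 15)/6 = 72/6 = 12
te_F = (13 + 4·14 + 15)/6 = 84/6 = 14
te_G = (3 + 4·7 + 17)/6 = 48/6 = 8
te_H = (1 + 4·2 + 3)/6 = 12/6 = 2
te_I = (10 + 4·12 + 26)/6 = 84/6 = 14
te_J = (1 + 4·3 + 5)/6 = 18/6 = 3

Forward pass:
ES_A = 0; EF_A = 11
ES_B = 0; EF_B = 12
ES_C = 11; EF_C = 11+9 = 20
ES_D = 12; EF_D = 12+7 = 19
ES_E = 11; EF_E = 11+12 = 23
ES_F = max(EF_C=20, EF_E=23) = 23; EF_F = 23+14 = 37
ES_G = max(EF_A=11, EF_B=12) = 12; EF_G = 12+8 = 20
ES_H = max(EF_B=12, EF_E=23) = 23; EF_H = 23+2 = 25
ES_I = 20; EF_I = 20+14 = 34
ES_J = max(EF_D=19, EF_F=37, EF_G=20, EF_H=25, EF_I=34) = 37; EF_J = 37+3 = 40
Expected project duration μ = 40 days. Critical path: A → E → F → J.

40 days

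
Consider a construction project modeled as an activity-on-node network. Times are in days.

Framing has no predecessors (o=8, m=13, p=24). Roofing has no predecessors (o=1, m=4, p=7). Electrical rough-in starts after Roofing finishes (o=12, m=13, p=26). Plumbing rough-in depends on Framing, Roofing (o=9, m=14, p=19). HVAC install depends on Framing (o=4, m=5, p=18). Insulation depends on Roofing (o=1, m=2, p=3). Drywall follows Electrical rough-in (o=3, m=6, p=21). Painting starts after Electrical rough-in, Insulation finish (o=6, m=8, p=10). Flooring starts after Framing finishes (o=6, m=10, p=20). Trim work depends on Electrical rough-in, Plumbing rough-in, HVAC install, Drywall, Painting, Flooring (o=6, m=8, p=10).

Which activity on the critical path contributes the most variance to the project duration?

te_Framing = (8 + 4·13 + 24)/6 = 84/6 = 14; σ²_Framing = ((24−8)/6)² = 7.111
te_Roofing = (1 + 4·4 + 7)/6 = 24/6 = 4; σ²_Roofing = ((7−1)/6)² = 1.000
te_Electrical rough-in = (12 + 4·13 + 26)/6 = 90/6 = 15; σ²_Electrical rough-in = ((26−12)/6)² = 5.444
te_Plumbing rough-in = (9 + 4·14 + 19)/6 = 84/6 = 14; σ²_Plumbing rough-in = ((19−9)/6)² = 2.778
te_HVAC install = (4 + 4·5 + 18)/6 = 42/6 = 7; σ²_HVAC install = ((18−4)/6)² = 5.444
te_Insulation = (1 + 4·2 + 3)/6 = 12/6 = 2; σ²_Insulation = ((3−1)/6)² = 0.111
te_Drywall = (3 + 4·6 + 21)/6 = 48/6 = 8; σ²_Drywall = ((21−3)/6)² = 9.000
te_Painting = (6 + 4·8 + 10)/6 = 48/6 = 8; σ²_Painting = ((10−6)/6)² = 0.444
te_Flooring = (6 + 4·10 + 20)/6 = 66/6 = 11; σ²_Flooring = ((20−6)/6)² = 5.444
te_Trim work = (6 + 4·8 + 10)/6 = 48/6 = 8; σ²_Trim work = ((10−6)/6)² = 0.444

Forward pass:
ES_Framing = 0; EF_Framing = 14
ES_Roofing = 0; EF_Roofing = 4
ES_Electrical rough-in = 4; EF_Electrical rough-in = 4+15 = 19
ES_Plumbing rough-in = max(EF_Framing=14, EF_Roofing=4) = 14; EF_Plumbing rough-in = 14+14 = 28
ES_HVAC install = 14; EF_HVAC install = 14+7 = 21
ES_Insulation = 4; EF_Insulation = 4+2 = 6
ES_Drywall = 19; EF_Drywall = 19+8 = 27
ES_Painting = max(EF_Electrical rough-in=19, EF_Insulation=6) = 19; EF_Painting = 19+8 = 27
ES_Flooring = 14; EF_Flooring = 14+11 = 25
ES_Trim work = max(EF_Electrical rough-in=19, EF_Plumbing rough-in=28, EF_HVAC install=21, EF_Drywall=27, EF_Painting=27, EF_Flooring=25) = 28; EF_Trim work = 28+8 = 36
Expected project duration μ = 36 days. Critical path: Framing → Plumbing rough-in → Trim work.

Variances on critical path: σ²_Framing=7.111, σ²_Plumbing rough-in=2.778, σ²_Trim work=0.444.
Largest is σ²_Framing = 7.111.

Framing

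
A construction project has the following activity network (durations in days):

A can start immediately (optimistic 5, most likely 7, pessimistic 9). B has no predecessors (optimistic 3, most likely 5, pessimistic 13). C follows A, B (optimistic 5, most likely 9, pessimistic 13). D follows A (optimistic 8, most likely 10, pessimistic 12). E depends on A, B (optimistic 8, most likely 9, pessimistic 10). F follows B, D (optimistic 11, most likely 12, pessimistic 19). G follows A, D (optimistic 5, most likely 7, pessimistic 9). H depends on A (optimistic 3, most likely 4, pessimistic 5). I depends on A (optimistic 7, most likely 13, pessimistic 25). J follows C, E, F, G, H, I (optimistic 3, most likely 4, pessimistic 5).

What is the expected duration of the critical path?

34 days

te_A = (5 + 4·7 + 9)/6 = 42/6 = 7
te_B = (3 + 4·5 + 13)/6 = 36/6 = 6
te_C = (5 + 4·9 + 13)/6 = 54/6 = 9
te_D = (8 + 4·10 + 12)/6 = 60/6 = 10
te_E = (8 + 4·9 + 10)/6 = 54/6 = 9
te_F = (11 + 4·12 + 19)/6 = 78/6 = 13
te_G = (5 + 4·7 + 9)/6 = 42/6 = 7
te_H = (3 + 4·4 + 5)/6 = 24/6 = 4
te_I = (7 + 4·13 + 25)/6 = 84/6 = 14
te_J = (3 + 4·4 + 5)/6 = 24/6 = 4

Forward pass:
ES_A = 0; EF_A = 7
ES_B = 0; EF_B = 6
ES_C = max(EF_A=7, EF_B=6) = 7; EF_C = 7+9 = 16
ES_D = 7; EF_D = 7+10 = 17
ES_E = max(EF_A=7, EF_B=6) = 7; EF_E = 7+9 = 16
ES_F = max(EF_B=6, EF_D=17) = 17; EF_F = 17+13 = 30
ES_G = max(EF_A=7, EF_D=17) = 17; EF_G = 17+7 = 24
ES_H = 7; EF_H = 7+4 = 11
ES_I = 7; EF_I = 7+14 = 21
ES_J = max(EF_C=16, EF_E=16, EF_F=30, EF_G=24, EF_H=11, EF_I=21) = 30; EF_J = 30+4 = 34
Expected project duration μ = 34 days. Critical path: A → D → F → J.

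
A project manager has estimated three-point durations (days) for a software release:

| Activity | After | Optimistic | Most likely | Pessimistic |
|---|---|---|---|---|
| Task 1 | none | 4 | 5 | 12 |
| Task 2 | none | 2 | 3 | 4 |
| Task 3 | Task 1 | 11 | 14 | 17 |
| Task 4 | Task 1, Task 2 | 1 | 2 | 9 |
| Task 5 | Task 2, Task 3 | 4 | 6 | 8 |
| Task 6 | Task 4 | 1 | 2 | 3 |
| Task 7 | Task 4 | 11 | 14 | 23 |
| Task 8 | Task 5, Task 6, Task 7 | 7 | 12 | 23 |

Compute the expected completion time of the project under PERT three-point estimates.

39 days

te_Task 1 = (4 + 4·5 + 12)/6 = 36/6 = 6
te_Task 2 = (2 + 4·3 + 4)/6 = 18/6 = 3
te_Task 3 = (11 + 4·14 + 17)/6 = 84/6 = 14
te_Task 4 = (1 + 4·2 + 9)/6 = 18/6 = 3
te_Task 5 = (4 + 4·6 + 8)/6 = 36/6 = 6
te_Task 6 = (1 + 4·2 + 3)/6 = 12/6 = 2
te_Task 7 = (11 + 4·14 + 23)/6 = 90/6 = 15
te_Task 8 = (7 + 4·12 + 23)/6 = 78/6 = 13

Forward pass:
ES_Task 1 = 0; EF_Task 1 = 6
ES_Task 2 = 0; EF_Task 2 = 3
ES_Task 3 = 6; EF_Task 3 = 6+14 = 20
ES_Task 4 = max(EF_Task 1=6, EF_Task 2=3) = 6; EF_Task 4 = 6+3 = 9
ES_Task 5 = max(EF_Task 2=3, EF_Task 3=20) = 20; EF_Task 5 = 20+6 = 26
ES_Task 6 = 9; EF_Task 6 = 9+2 = 11
ES_Task 7 = 9; EF_Task 7 = 9+15 = 24
ES_Task 8 = max(EF_Task 5=26, EF_Task 6=11, EF_Task 7=24) = 26; EF_Task 8 = 26+13 = 39
Expected project duration μ = 39 days. Critical path: Task 1 → Task 3 → Task 5 → Task 8.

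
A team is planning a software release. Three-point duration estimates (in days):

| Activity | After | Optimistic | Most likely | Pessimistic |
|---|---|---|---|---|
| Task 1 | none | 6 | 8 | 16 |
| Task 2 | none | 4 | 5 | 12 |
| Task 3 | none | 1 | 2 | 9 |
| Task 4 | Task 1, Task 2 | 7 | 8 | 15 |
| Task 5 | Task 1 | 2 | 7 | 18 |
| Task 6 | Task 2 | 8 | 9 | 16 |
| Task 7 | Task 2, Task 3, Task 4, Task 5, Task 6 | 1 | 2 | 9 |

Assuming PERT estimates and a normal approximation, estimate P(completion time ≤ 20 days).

0.346

te_Task 1 = (6 + 4·8 + 16)/6 = 54/6 = 9; σ²_Task 1 = ((16−6)/6)² = 2.778
te_Task 2 = (4 + 4·5 + 12)/6 = 36/6 = 6; σ²_Task 2 = ((12−4)/6)² = 1.778
te_Task 3 = (1 + 4·2 + 9)/6 = 18/6 = 3; σ²_Task 3 = ((9−1)/6)² = 1.778
te_Task 4 = (7 + 4·8 + 15)/6 = 54/6 = 9; σ²_Task 4 = ((15−7)/6)² = 1.778
te_Task 5 = (2 + 4·7 + 18)/6 = 48/6 = 8; σ²_Task 5 = ((18−2)/6)² = 7.111
te_Task 6 = (8 + 4·9 + 16)/6 = 60/6 = 10; σ²_Task 6 = ((16−8)/6)² = 1.778
te_Task 7 = (1 + 4·2 + 9)/6 = 18/6 = 3; σ²_Task 7 = ((9−1)/6)² = 1.778

Forward pass:
ES_Task 1 = 0; EF_Task 1 = 9
ES_Task 2 = 0; EF_Task 2 = 6
ES_Task 3 = 0; EF_Task 3 = 3
ES_Task 4 = max(EF_Task 1=9, EF_Task 2=6) = 9; EF_Task 4 = 9+9 = 18
ES_Task 5 = 9; EF_Task 5 = 9+8 = 17
ES_Task 6 = 6; EF_Task 6 = 6+10 = 16
ES_Task 7 = max(EF_Task 2=6, EF_Task 3=3, EF_Task 4=18, EF_Task 5=17, EF_Task 6=16) = 18; EF_Task 7 = 18+3 = 21
Expected project duration μ = 21 days. Critical path: Task 1 → Task 4 → Task 7.

Variance along critical path = 2.778 + 1.778 + 1.778 = 6.333; σ = √6.333 = 2.517 days.
Z = (20 − 21) / 2.517 = -0.397
P(T ≤ 20) = Φ(-0.397) ≈ 0.346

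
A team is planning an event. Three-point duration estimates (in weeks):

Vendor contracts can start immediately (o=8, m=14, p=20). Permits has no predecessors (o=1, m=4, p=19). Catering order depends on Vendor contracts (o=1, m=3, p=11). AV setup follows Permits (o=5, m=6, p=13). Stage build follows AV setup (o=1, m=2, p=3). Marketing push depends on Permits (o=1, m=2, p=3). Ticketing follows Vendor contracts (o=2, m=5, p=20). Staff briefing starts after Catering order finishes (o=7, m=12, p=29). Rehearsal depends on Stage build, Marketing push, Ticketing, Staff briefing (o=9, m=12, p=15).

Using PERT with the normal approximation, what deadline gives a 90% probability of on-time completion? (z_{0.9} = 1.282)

49.9 weeks

te_Vendor contracts = (8 + 4·14 + 20)/6 = 84/6 = 14; σ²_Vendor contracts = ((20−8)/6)² = 4.000
te_Permits = (1 + 4·4 + 19)/6 = 36/6 = 6; σ²_Permits = ((19−1)/6)² = 9.000
te_Catering order = (1 + 4·3 + 11)/6 = 24/6 = 4; σ²_Catering order = ((11−1)/6)² = 2.778
te_AV setup = (5 + 4·6 + 13)/6 = 42/6 = 7; σ²_AV setup = ((13−5)/6)² = 1.778
te_Stage build = (1 + 4·2 + 3)/6 = 12/6 = 2; σ²_Stage build = ((3−1)/6)² = 0.111
te_Marketing push = (1 + 4·2 + 3)/6 = 12/6 = 2; σ²_Marketing push = ((3−1)/6)² = 0.111
te_Ticketing = (2 + 4·5 + 20)/6 = 42/6 = 7; σ²_Ticketing = ((20−2)/6)² = 9.000
te_Staff briefing = (7 + 4·12 + 29)/6 = 84/6 = 14; σ²_Staff briefing = ((29−7)/6)² = 13.444
te_Rehearsal = (9 + 4·12 + 15)/6 = 72/6 = 12; σ²_Rehearsal = ((15−9)/6)² = 1.000

Forward pass:
ES_Vendor contracts = 0; EF_Vendor contracts = 14
ES_Permits = 0; EF_Permits = 6
ES_Catering order = 14; EF_Catering order = 14+4 = 18
ES_AV setup = 6; EF_AV setup = 6+7 = 13
ES_Stage build = 13; EF_Stage build = 13+2 = 15
ES_Marketing push = 6; EF_Marketing push = 6+2 = 8
ES_Ticketing = 14; EF_Ticketing = 14+7 = 21
ES_Staff briefing = 18; EF_Staff briefing = 18+14 = 32
ES_Rehearsal = max(EF_Stage build=15, EF_Marketing push=8, EF_Ticketing=21, EF_Staff briefing=32) = 32; EF_Rehearsal = 32+12 = 44
Expected project duration μ = 44 weeks. Critical path: Vendor contracts → Catering order → Staff briefing → Rehearsal.

Variance along critical path = 4.000 + 2.778 + 13.444 + 1.000 = 21.222; σ = 4.607 weeks.
D = μ + z·σ = 44 + 1.282·4.607 = 49.9 weeks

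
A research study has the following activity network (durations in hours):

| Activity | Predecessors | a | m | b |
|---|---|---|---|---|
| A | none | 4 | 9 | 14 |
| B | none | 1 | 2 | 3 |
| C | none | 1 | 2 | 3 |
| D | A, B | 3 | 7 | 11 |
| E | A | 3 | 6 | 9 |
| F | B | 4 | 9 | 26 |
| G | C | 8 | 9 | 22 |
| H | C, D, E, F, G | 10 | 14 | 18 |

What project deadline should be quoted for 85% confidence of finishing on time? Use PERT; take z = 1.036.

32.6 hours

te_A = (4 + 4·9 + 14)/6 = 54/6 = 9; σ²_A = ((14−4)/6)² = 2.778
te_B = (1 + 4·2 + 3)/6 = 12/6 = 2; σ²_B = ((3−1)/6)² = 0.111
te_C = (1 + 4·2 + 3)/6 = 12/6 = 2; σ²_C = ((3−1)/6)² = 0.111
te_D = (3 + 4·7 + 11)/6 = 42/6 = 7; σ²_D = ((11−3)/6)² = 1.778
te_E = (3 + 4·6 + 9)/6 = 36/6 = 6; σ²_E = ((9−3)/6)² = 1.000
te_F = (4 + 4·9 + 26)/6 = 66/6 = 11; σ²_F = ((26−4)/6)² = 13.444
te_G = (8 + 4·9 + 22)/6 = 66/6 = 11; σ²_G = ((22−8)/6)² = 5.444
te_H = (10 + 4·14 + 18)/6 = 84/6 = 14; σ²_H = ((18−10)/6)² = 1.778

Forward pass:
ES_A = 0; EF_A = 9
ES_B = 0; EF_B = 2
ES_C = 0; EF_C = 2
ES_D = max(EF_A=9, EF_B=2) = 9; EF_D = 9+7 = 16
ES_E = 9; EF_E = 9+6 = 15
ES_F = 2; EF_F = 2+11 = 13
ES_G = 2; EF_G = 2+11 = 13
ES_H = max(EF_C=2, EF_D=16, EF_E=15, EF_F=13, EF_G=13) = 16; EF_H = 16+14 = 30
Expected project duration μ = 30 hours. Critical path: A → D → H.

Variance along critical path = 2.778 + 1.778 + 1.778 = 6.333; σ = 2.517 hours.
D = μ + z·σ = 30 + 1.036·2.517 = 32.6 hours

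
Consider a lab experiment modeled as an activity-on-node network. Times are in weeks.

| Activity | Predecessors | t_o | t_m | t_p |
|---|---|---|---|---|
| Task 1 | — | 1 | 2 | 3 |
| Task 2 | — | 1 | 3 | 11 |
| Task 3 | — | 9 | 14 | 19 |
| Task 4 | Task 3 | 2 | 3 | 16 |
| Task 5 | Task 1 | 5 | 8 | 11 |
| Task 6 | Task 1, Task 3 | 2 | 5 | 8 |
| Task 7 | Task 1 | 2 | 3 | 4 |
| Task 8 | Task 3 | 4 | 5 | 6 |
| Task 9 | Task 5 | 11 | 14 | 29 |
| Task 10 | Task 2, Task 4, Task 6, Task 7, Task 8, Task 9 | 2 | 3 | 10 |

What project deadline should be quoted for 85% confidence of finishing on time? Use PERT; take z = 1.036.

te_Task 1 = (1 + 4·2 + 3)/6 = 12/6 = 2; σ²_Task 1 = ((3−1)/6)² = 0.111
te_Task 2 = (1 + 4·3 + 11)/6 = 24/6 = 4; σ²_Task 2 = ((11−1)/6)² = 2.778
te_Task 3 = (9 + 4·14 + 19)/6 = 84/6 = 14; σ²_Task 3 = ((19−9)/6)² = 2.778
te_Task 4 = (2 + 4·3 + 16)/6 = 30/6 = 5; σ²_Task 4 = ((16−2)/6)² = 5.444
te_Task 5 = (5 + 4·8 + 11)/6 = 48/6 = 8; σ²_Task 5 = ((11−5)/6)² = 1.000
te_Task 6 = (2 + 4·5 + 8)/6 = 30/6 = 5; σ²_Task 6 = ((8−2)/6)² = 1.000
te_Task 7 = (2 + 4·3 + 4)/6 = 18/6 = 3; σ²_Task 7 = ((4−2)/6)² = 0.111
te_Task 8 = (4 + 4·5 + 6)/6 = 30/6 = 5; σ²_Task 8 = ((6−4)/6)² = 0.111
te_Task 9 = (11 + 4·14 + 29)/6 = 96/6 = 16; σ²_Task 9 = ((29−11)/6)² = 9.000
te_Task 10 = (2 + 4·3 + 10)/6 = 24/6 = 4; σ²_Task 10 = ((10−2)/6)² = 1.778

Forward pass:
ES_Task 1 = 0; EF_Task 1 = 2
ES_Task 2 = 0; EF_Task 2 = 4
ES_Task 3 = 0; EF_Task 3 = 14
ES_Task 4 = 14; EF_Task 4 = 14+5 = 19
ES_Task 5 = 2; EF_Task 5 = 2+8 = 10
ES_Task 6 = max(EF_Task 1=2, EF_Task 3=14) = 14; EF_Task 6 = 14+5 = 19
ES_Task 7 = 2; EF_Task 7 = 2+3 = 5
ES_Task 8 = 14; EF_Task 8 = 14+5 = 19
ES_Task 9 = 10; EF_Task 9 = 10+16 = 26
ES_Task 10 = max(EF_Task 2=4, EF_Task 4=19, EF_Task 6=19, EF_Task 7=5, EF_Task 8=19, EF_Task 9=26) = 26; EF_Task 10 = 26+4 = 30
Expected project duration μ = 30 weeks. Critical path: Task 1 → Task 5 → Task 9 → Task 10.

Variance along critical path = 0.111 + 1.000 + 9.000 + 1.778 = 11.889; σ = 3.448 weeks.
D = μ + z·σ = 30 + 1.036·3.448 = 33.6 weeks

33.6 weeks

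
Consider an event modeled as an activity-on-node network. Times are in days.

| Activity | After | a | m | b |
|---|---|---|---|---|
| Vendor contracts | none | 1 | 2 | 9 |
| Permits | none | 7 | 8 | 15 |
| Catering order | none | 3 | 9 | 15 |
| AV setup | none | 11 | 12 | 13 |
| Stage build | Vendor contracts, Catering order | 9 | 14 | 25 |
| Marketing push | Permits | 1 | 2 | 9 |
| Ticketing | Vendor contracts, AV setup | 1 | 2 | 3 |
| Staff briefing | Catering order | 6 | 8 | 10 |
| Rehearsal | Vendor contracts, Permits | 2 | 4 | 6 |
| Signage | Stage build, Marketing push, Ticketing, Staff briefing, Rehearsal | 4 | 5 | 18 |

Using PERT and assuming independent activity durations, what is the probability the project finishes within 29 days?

te_Vendor contracts = (1 + 4·2 + 9)/6 = 18/6 = 3; σ²_Vendor contracts = ((9−1)/6)² = 1.778
te_Permits = (7 + 4·8 + 15)/6 = 54/6 = 9; σ²_Permits = ((15−7)/6)² = 1.778
te_Catering order = (3 + 4·9 + 15)/6 = 54/6 = 9; σ²_Catering order = ((15−3)/6)² = 4.000
te_AV setup = (11 + 4·12 + 13)/6 = 72/6 = 12; σ²_AV setup = ((13−11)/6)² = 0.111
te_Stage build = (9 + 4·14 + 25)/6 = 90/6 = 15; σ²_Stage build = ((25−9)/6)² = 7.111
te_Marketing push = (1 + 4·2 + 9)/6 = 18/6 = 3; σ²_Marketing push = ((9−1)/6)² = 1.778
te_Ticketing = (1 + 4·2 + 3)/6 = 12/6 = 2; σ²_Ticketing = ((3−1)/6)² = 0.111
te_Staff briefing = (6 + 4·8 + 10)/6 = 48/6 = 8; σ²_Staff briefing = ((10−6)/6)² = 0.444
te_Rehearsal = (2 + 4·4 + 6)/6 = 24/6 = 4; σ²_Rehearsal = ((6−2)/6)² = 0.444
te_Signage = (4 + 4·5 + 18)/6 = 42/6 = 7; σ²_Signage = ((18−4)/6)² = 5.444

Forward pass:
ES_Vendor contracts = 0; EF_Vendor contracts = 3
ES_Permits = 0; EF_Permits = 9
ES_Catering order = 0; EF_Catering order = 9
ES_AV setup = 0; EF_AV setup = 12
ES_Stage build = max(EF_Vendor contracts=3, EF_Catering order=9) = 9; EF_Stage build = 9+15 = 24
ES_Marketing push = 9; EF_Marketing push = 9+3 = 12
ES_Ticketing = max(EF_Vendor contracts=3, EF_AV setup=12) = 12; EF_Ticketing = 12+2 = 14
ES_Staff briefing = 9; EF_Staff briefing = 9+8 = 17
ES_Rehearsal = max(EF_Vendor contracts=3, EF_Permits=9) = 9; EF_Rehearsal = 9+4 = 13
ES_Signage = max(EF_Stage build=24, EF_Marketing push=12, EF_Ticketing=14, EF_Staff briefing=17, EF_Rehearsal=13) = 24; EF_Signage = 24+7 = 31
Expected project duration μ = 31 days. Critical path: Catering order → Stage build → Signage.

Variance along critical path = 4.000 + 7.111 + 5.444 = 16.556; σ = √16.556 = 4.069 days.
Z = (29 − 31) / 4.069 = -0.492
P(T ≤ 29) = Φ(-0.492) ≈ 0.312

0.312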